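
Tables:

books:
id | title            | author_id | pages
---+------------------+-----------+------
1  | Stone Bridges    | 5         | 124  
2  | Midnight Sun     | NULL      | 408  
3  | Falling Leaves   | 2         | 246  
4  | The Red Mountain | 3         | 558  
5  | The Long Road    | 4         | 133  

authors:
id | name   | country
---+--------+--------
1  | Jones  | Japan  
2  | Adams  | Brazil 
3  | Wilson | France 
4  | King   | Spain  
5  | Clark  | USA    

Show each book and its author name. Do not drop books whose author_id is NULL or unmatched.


LEFT JOIN keeps every row from books (the left table); where author_id has no match in authors, the author columns become NULL. Walk through each book:
  - book 1 (Stone Bridges): author_id=5 -> matches Clark
  - book 2 (Midnight Sun): author_id=NULL, no match -> kept with NULL
  - book 3 (Falling Leaves): author_id=2 -> matches Adams
  - book 4 (The Red Mountain): author_id=3 -> matches Wilson
  - book 5 (The Long Road): author_id=4 -> matches King
All 5 rows appear; 1 has NULL author.

SQL:
SELECT a.title, b.name AS author
FROM books a
LEFT JOIN authors b ON a.author_id = b.id

Result:
title            | author
-----------------+-------
Stone Bridges    | Clark 
Midnight Sun     | NULL  
Falling Leaves   | Adams 
The Red Mountain | Wilson
The Long Road    | King  


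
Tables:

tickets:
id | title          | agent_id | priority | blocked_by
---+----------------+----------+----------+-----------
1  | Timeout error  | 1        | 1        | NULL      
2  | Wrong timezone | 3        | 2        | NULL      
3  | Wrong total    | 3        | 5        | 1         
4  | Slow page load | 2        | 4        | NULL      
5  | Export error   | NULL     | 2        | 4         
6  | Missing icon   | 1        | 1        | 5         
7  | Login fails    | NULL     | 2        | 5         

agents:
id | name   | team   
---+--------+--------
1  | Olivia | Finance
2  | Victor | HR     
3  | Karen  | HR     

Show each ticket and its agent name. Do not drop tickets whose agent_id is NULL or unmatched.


LEFT JOIN keeps every row from tickets (the left table); where agent_id has no match in agents, the agent columns become NULL. Walk through each ticket:
  - ticket 1 (Timeout error): agent_id=1 -> matches Olivia
  - ticket 2 (Wrong timezone): agent_id=3 -> matches Karen
  - ticket 3 (Wrong total): agent_id=3 -> matches Karen
  - ticket 4 (Slow page load): agent_id=2 -> matches Victor
  - ticket 5 (Export error): agent_id=NULL, no match -> kept with NULL
  - ticket 6 (Missing icon): agent_id=1 -> matches Olivia
  - ticket 7 (Login fails): agent_id=NULL, no match -> kept with NULL
All 7 rows appear; 2 have NULL agent.

SQL:
SELECT a.title, b.name AS agent
FROM tickets a
LEFT JOIN agents b ON a.agent_id = b.id

Result:
title          | agent 
---------------+-------
Timeout error  | Olivia
Wrong timezone | Karen 
Wrong total    | Karen 
Slow page load | Victor
Export error   | NULL  
Missing icon   | Olivia
Login fails    | NULL  


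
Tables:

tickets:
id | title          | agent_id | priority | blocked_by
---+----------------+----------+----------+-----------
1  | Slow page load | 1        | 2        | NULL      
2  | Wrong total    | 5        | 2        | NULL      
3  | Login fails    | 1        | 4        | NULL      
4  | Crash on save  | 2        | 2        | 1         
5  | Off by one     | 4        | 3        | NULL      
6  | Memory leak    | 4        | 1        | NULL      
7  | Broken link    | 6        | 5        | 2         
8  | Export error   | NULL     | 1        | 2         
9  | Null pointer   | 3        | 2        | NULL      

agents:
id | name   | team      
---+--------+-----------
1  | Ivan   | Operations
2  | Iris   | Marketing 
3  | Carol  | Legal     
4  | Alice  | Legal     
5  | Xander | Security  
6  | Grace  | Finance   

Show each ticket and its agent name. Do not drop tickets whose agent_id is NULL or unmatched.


LEFT JOIN keeps every row from tickets (the left table); where agent_id has no match in agents, the agent columns become NULL. Walk through each ticket:
  - ticket 1 (Slow page load): agent_id=1 -> matches Ivan
  - ticket 2 (Wrong total): agent_id=5 -> matches Xander
  - ticket 3 (Login fails): agent_id=1 -> matches Ivan
  - ticket 4 (Crash on save): agent_id=2 -> matches Iris
  - ticket 5 (Off by one): agent_id=4 -> matches Alice
  - ticket 6 (Memory leak): agent_id=4 -> matches Alice
  - ticket 7 (Broken link): agent_id=6 -> matches Grace
  - ticket 8 (Export error): agent_id=NULL, no match -> kept with NULL
  - ticket 9 (Null pointer): agent_id=3 -> matches Carol
All 9 rows appear; 1 has NULL agent.

SQL:
SELECT a.title, b.name AS agent
FROM tickets a
LEFT JOIN agents b ON a.agent_id = b.id

Result:
title          | agent 
---------------+-------
Slow page load | Ivan  
Wrong total    | Xander
Login fails    | Ivan  
Crash on save  | Iris  
Off by one     | Alice 
Memory leak    | Alice 
Broken link    | Grace 
Export error   | NULL  
Null pointer   | Carol 


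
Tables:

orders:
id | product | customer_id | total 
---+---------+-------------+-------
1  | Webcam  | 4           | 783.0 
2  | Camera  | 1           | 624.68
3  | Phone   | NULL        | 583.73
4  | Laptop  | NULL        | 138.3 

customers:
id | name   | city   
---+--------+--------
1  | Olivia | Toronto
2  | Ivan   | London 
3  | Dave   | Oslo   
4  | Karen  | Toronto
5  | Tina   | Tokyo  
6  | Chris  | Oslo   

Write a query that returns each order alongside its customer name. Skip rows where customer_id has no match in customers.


INNER JOIN keeps only orders rows whose customer_id matches an id in customers. Walk through each order:
  - order 1 (Webcam): customer_id=4 -> matches Karen
  - order 2 (Camera): customer_id=1 -> matches Olivia
  - order 3 (Phone): customer_id=NULL, no match -> dropped
  - order 4 (Laptop): customer_id=NULL, no match -> dropped
So 2 of 4 rows are dropped.

SQL:
SELECT a.product, b.name AS customer
FROM orders a
INNER JOIN customers b ON a.customer_id = b.id

Result:
product | customer
--------+---------
Webcam  | Karen   
Camera  | Olivia  


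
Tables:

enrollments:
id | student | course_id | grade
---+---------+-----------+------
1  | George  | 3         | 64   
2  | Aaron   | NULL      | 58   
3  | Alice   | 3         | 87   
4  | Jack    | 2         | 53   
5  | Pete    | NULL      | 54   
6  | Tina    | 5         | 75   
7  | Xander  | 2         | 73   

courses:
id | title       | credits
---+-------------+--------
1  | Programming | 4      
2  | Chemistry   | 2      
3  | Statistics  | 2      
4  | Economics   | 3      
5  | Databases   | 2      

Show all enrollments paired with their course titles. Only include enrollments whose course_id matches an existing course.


INNER JOIN keeps only enrollments rows whose course_id matches an id in courses. Walk through each enrollment:
  - enrollment 1 (George): course_id=3 -> matches Statistics
  - enrollment 2 (Aaron): course_id=NULL, no match -> dropped
  - enrollment 3 (Alice): course_id=3 -> matches Statistics
  - enrollment 4 (Jack): course_id=2 -> matches Chemistry
  - enrollment 5 (Pete): course_id=NULL, no match -> dropped
  - enrollment 6 (Tina): course_id=5 -> matches Databases
  - enrollment 7 (Xander): course_id=2 -> matches Chemistry
So 2 of 7 rows are dropped.

SQL:
SELECT a.student, b.title AS course
FROM enrollments a
INNER JOIN courses b ON a.course_id = b.id

Result:
student | course    
--------+-----------
George  | Statistics
Alice   | Statistics
Jack    | Chemistry 
Tina    | Databases 
Xander  | Chemistry 


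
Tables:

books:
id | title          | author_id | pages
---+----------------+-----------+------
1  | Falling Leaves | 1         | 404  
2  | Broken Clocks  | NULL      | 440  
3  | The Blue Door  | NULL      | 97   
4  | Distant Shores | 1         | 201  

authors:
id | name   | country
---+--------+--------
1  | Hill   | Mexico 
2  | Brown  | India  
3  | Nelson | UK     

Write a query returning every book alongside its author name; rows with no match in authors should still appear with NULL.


LEFT JOIN keeps every row from books (the left table); where author_id has no match in authors, the author columns become NULL. Walk through each book:
  - book 1 (Falling Leaves): author_id=1 -> matches Hill
  - book 2 (Broken Clocks): author_id=NULL, no match -> kept with NULL
  - book 3 (The Blue Door): author_id=NULL, no match -> kept with NULL
  - book 4 (Distant Shores): author_id=1 -> matches Hill
All 4 rows appear; 2 have NULL author.

SQL:
SELECT a.title, b.name AS author
FROM books a
LEFT JOIN authors b ON a.author_id = b.id

Result:
title          | author
---------------+-------
Falling Leaves | Hill  
Broken Clocks  | NULL  
The Blue Door  | NULL  
Distant Shores | Hill  


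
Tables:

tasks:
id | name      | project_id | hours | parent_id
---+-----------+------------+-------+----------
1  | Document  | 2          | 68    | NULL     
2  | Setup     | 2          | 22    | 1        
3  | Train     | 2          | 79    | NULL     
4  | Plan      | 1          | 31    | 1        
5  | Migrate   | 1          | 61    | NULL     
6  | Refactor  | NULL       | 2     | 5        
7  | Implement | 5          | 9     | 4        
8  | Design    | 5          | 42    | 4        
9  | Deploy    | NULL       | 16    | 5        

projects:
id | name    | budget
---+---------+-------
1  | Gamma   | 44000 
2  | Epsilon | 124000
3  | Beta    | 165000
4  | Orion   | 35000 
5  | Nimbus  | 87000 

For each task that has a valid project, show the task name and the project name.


INNER JOIN keeps only tasks rows whose project_id matches an id in projects. Walk through each task:
  - task 1 (Document): project_id=2 -> matches Epsilon
  - task 2 (Setup): project_id=2 -> matches Epsilon
  - task 3 (Train): project_id=2 -> matches Epsilon
  - task 4 (Plan): project_id=1 -> matches Gamma
  - task 5 (Migrate): project_id=1 -> matches Gamma
  - task 6 (Refactor): project_id=NULL, no match -> dropped
  - task 7 (Implement): project_id=5 -> matches Nimbus
  - task 8 (Design): project_id=5 -> matches Nimbus
  - task 9 (Deploy): project_id=NULL, no match -> dropped
So 2 of 9 rows are dropped.

SQL:
SELECT a.name, b.name AS project
FROM tasks a
INNER JOIN projects b ON a.project_id = b.id

Result:
name      | project
----------+--------
Document  | Epsilon
Setup     | Epsilon
Train     | Epsilon
Plan      | Gamma  
Migrate   | Gamma  
Implement | Nimbus 
Design    | Nimbus 


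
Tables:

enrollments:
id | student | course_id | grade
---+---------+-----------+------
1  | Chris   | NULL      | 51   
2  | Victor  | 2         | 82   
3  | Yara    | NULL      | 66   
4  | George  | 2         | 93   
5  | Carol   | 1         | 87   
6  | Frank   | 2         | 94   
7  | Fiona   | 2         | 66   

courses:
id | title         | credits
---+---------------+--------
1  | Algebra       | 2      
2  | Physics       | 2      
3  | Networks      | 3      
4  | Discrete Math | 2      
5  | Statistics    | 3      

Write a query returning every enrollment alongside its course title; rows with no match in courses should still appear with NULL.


LEFT JOIN keeps every row from enrollments (the left table); where course_id has no match in courses, the course columns become NULL. Walk through each enrollment:
  - enrollment 1 (Chris): course_id=NULL, no match -> kept with NULL
  - enrollment 2 (Victor): course_id=2 -> matches Physics
  - enrollment 3 (Yara): course_id=NULL, no match -> kept with NULL
  - enrollment 4 (George): course_id=2 -> matches Physics
  - enrollment 5 (Carol): course_id=1 -> matches Algebra
  - enrollment 6 (Frank): course_id=2 -> matches Physics
  - enrollment 7 (Fiona): course_id=2 -> matches Physics
All 7 rows appear; 2 have NULL course.

SQL:
SELECT a.student, b.title AS course
FROM enrollments a
LEFT JOIN courses b ON a.course_id = b.id

Result:
student | course 
--------+--------
Chris   | NULL   
Victor  | Physics
Yara    | NULL   
George  | Physics
Carol   | Algebra
Frank   | Physics
Fiona   | Physics


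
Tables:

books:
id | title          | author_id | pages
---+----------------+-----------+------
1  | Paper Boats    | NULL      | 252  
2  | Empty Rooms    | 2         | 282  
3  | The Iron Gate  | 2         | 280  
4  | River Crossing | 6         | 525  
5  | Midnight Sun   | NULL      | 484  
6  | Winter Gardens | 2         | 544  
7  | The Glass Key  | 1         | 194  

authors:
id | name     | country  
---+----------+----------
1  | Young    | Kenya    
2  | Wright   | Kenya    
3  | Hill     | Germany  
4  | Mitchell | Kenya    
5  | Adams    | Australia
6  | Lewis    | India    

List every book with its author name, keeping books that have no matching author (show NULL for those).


LEFT JOIN keeps every row from books (the left table); where author_id has no match in authors, the author columns become NULL. Walk through each book:
  - book 1 (Paper Boats): author_id=NULL, no match -> kept with NULL
  - book 2 (Empty Rooms): author_id=2 -> matches Wright
  - book 3 (The Iron Gate): author_id=2 -> matches Wright
  - book 4 (River Crossing): author_id=6 -> matches Lewis
  - book 5 (Midnight Sun): author_id=NULL, no match -> kept with NULL
  - book 6 (Winter Gardens): author_id=2 -> matches Wright
  - book 7 (The Glass Key): author_id=1 -> matches Young
All 7 rows appear; 2 have NULL author.

SQL:
SELECT a.title, b.name AS author
FROM books a
LEFT JOIN authors b ON a.author_id = b.id

Result:
title          | author
---------------+-------
Paper Boats    | NULL  
Empty Rooms    | Wright
The Iron Gate  | Wright
River Crossing | Lewis 
Midnight Sun   | NULL  
Winter Gardens | Wright
The Glass Key  | Young 


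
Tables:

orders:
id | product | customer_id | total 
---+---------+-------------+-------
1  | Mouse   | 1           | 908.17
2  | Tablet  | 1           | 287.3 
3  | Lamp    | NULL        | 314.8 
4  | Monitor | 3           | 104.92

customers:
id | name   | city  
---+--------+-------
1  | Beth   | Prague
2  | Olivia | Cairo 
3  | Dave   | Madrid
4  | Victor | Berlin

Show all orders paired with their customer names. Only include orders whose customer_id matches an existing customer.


INNER JOIN keeps only orders rows whose customer_id matches an id in customers. Walk through each order:
  - order 1 (Mouse): customer_id=1 -> matches Beth
  - order 2 (Tablet): customer_id=1 -> matches Beth
  - order 3 (Lamp): customer_id=NULL, no match -> dropped
  - order 4 (Monitor): customer_id=3 -> matches Dave
So 1 of 4 rows is dropped.

SQL:
SELECT a.product, b.name AS customer
FROM orders a
INNER JOIN customers b ON a.customer_id = b.id

Result:
product | customer
--------+---------
Mouse   | Beth    
Tablet  | Beth    
Monitor | Dave    


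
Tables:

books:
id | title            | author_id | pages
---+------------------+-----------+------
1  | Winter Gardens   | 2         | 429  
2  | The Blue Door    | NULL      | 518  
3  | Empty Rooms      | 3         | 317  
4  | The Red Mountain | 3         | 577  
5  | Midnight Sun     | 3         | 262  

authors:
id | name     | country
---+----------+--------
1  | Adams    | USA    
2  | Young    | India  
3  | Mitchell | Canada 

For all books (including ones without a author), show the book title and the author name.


LEFT JOIN keeps every row from books (the left table); where author_id has no match in authors, the author columns become NULL. Walk through each book:
  - book 1 (Winter Gardens): author_id=2 -> matches Young
  - book 2 (The Blue Door): author_id=NULL, no match -> kept with NULL
  - book 3 (Empty Rooms): author_id=3 -> matches Mitchell
  - book 4 (The Red Mountain): author_id=3 -> matches Mitchell
  - book 5 (Midnight Sun): author_id=3 -> matches Mitchell
All 5 rows appear; 1 has NULL author.

SQL:
SELECT a.title, b.name AS author
FROM books a
LEFT JOIN authors b ON a.author_id = b.id

Result:
title            | author  
-----------------+---------
Winter Gardens   | Young   
The Blue Door    | NULL    
Empty Rooms      | Mitchell
The Red Mountain | Mitchell
Midnight Sun     | Mitchell


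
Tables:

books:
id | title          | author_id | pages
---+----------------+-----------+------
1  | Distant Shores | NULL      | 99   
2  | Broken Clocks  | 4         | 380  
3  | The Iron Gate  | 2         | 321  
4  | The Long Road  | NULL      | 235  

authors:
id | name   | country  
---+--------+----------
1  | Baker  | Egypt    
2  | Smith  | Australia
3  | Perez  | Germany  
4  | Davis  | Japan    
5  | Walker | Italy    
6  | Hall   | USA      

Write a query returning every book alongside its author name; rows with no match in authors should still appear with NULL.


LEFT JOIN keeps every row from books (the left table); where author_id has no match in authors, the author columns become NULL. Walk through each book:
  - book 1 (Distant Shores): author_id=NULL, no match -> kept with NULL
  - book 2 (Broken Clocks): author_id=4 -> matches Davis
  - book 3 (The Iron Gate): author_id=2 -> matches Smith
  - book 4 (The Long Road): author_id=NULL, no match -> kept with NULL
All 4 rows appear; 2 have NULL author.

SQL:
SELECT a.title, b.name AS author
FROM books a
LEFT JOIN authors b ON a.author_id = b.id

Result:
title          | author
---------------+-------
Distant Shores | NULL  
Broken Clocks  | Davis 
The Iron Gate  | Smith 
The Long Road  | NULL  


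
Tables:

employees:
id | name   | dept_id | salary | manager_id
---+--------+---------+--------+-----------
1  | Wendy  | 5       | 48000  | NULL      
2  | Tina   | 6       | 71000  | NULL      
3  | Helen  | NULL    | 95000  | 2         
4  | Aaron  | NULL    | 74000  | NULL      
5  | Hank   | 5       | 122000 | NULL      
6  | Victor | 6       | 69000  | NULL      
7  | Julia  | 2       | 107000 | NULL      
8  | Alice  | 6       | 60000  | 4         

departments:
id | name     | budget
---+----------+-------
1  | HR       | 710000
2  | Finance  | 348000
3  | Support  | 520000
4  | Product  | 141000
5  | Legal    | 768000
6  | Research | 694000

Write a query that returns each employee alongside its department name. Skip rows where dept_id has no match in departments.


INNER JOIN keeps only employees rows whose dept_id matches an id in departments. Walk through each employee:
  - employee 1 (Wendy): dept_id=5 -> matches Legal
  - employee 2 (Tina): dept_id=6 -> matches Research
  - employee 3 (Helen): dept_id=NULL, no match -> dropped
  - employee 4 (Aaron): dept_id=NULL, no match -> dropped
  - employee 5 (Hank): dept_id=5 -> matches Legal
  - employee 6 (Victor): dept_id=6 -> matches Research
  - employee 7 (Julia): dept_id=2 -> matches Finance
  - employee 8 (Alice): dept_id=6 -> matches Research
So 2 of 8 rows are dropped.

SQL:
SELECT a.name, b.name AS department
FROM employees a
INNER JOIN departments b ON a.dept_id = b.id

Result:
name   | department
-------+-----------
Wendy  | Legal     
Tina   | Research  
Hank   | Legal     
Victor | Research  
Julia  | Finance   
Alice  | Research  


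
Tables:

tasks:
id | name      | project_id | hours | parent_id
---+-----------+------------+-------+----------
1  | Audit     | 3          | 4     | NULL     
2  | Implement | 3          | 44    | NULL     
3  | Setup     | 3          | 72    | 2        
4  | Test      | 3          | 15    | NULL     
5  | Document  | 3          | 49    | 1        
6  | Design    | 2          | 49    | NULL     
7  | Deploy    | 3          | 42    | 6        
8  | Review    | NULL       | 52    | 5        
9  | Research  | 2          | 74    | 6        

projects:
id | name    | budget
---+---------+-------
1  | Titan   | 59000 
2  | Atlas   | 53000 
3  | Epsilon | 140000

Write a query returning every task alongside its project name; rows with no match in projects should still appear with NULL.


LEFT JOIN keeps every row from tasks (the left table); where project_id has no match in projects, the project columns become NULL. Walk through each task:
  - task 1 (Audit): project_id=3 -> matches Epsilon
  - task 2 (Implement): project_id=3 -> matches Epsilon
  - task 3 (Setup): project_id=3 -> matches Epsilon
  - task 4 (Test): project_id=3 -> matches Epsilon
  - task 5 (Document): project_id=3 -> matches Epsilon
  - task 6 (Design): project_id=2 -> matches Atlas
  - task 7 (Deploy): project_id=3 -> matches Epsilon
  - task 8 (Review): project_id=NULL, no match -> kept with NULL
  - task 9 (Research): project_id=2 -> matches Atlas
All 9 rows appear; 1 has NULL project.

SQL:
SELECT a.name, b.name AS project
FROM tasks a
LEFT JOIN projects b ON a.project_id = b.id

Result:
name      | project
----------+--------
Audit     | Epsilon
Implement | Epsilon
Setup     | Epsilon
Test      | Epsilon
Document  | Epsilon
Design    | Atlas  
Deploy    | Epsilon
Review    | NULL   
Research  | Atlas  


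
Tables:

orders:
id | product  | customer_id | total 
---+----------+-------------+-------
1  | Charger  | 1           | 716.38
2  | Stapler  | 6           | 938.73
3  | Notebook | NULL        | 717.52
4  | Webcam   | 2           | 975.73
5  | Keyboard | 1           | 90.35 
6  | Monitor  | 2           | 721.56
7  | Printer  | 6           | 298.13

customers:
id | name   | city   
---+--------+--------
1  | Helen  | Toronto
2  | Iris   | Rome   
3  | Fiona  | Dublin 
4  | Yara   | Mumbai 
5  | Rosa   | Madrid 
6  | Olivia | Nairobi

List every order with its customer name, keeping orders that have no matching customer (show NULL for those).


LEFT JOIN keeps every row from orders (the left table); where customer_id has no match in customers, the customer columns become NULL. Walk through each order:
  - order 1 (Charger): customer_id=1 -> matches Helen
  - order 2 (Stapler): customer_id=6 -> matches Olivia
  - order 3 (Notebook): customer_id=NULL, no match -> kept with NULL
  - order 4 (Webcam): customer_id=2 -> matches Iris
  - order 5 (Keyboard): customer_id=1 -> matches Helen
  - order 6 (Monitor): customer_id=2 -> matches Iris
  - order 7 (Printer): customer_id=6 -> matches Olivia
All 7 rows appear; 1 has NULL customer.

SQL:
SELECT a.product, b.name AS customer
FROM orders a
LEFT JOIN customers b ON a.customer_id = b.id

Result:
product  | customer
---------+---------
Charger  | Helen   
Stapler  | Olivia  
Notebook | NULL    
Webcam   | Iris    
Keyboard | Helen   
Monitor  | Iris    
Printer  | Olivia  


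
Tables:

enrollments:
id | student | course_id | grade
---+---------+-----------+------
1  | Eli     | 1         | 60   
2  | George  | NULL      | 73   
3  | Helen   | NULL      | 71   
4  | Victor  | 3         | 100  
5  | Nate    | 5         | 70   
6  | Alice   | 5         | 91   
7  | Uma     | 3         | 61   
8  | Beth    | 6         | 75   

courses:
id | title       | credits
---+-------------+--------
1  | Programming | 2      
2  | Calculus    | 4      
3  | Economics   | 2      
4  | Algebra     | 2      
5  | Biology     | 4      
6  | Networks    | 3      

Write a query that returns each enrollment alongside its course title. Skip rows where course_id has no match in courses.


INNER JOIN keeps only enrollments rows whose course_id matches an id in courses. Walk through each enrollment:
  - enrollment 1 (Eli): course_id=1 -> matches Programming
  - enrollment 2 (George): course_id=NULL, no match -> dropped
  - enrollment 3 (Helen): course_id=NULL, no match -> dropped
  - enrollment 4 (Victor): course_id=3 -> matches Economics
  - enrollment 5 (Nate): course_id=5 -> matches Biology
  - enrollment 6 (Alice): course_id=5 -> matches Biology
  - enrollment 7 (Uma): course_id=3 -> matches Economics
  - enrollment 8 (Beth): course_id=6 -> matches Networks
So 2 of 8 rows are dropped.

SQL:
SELECT a.student, b.title AS course
FROM enrollments a
INNER JOIN courses b ON a.course_id = b.id

Result:
student | course     
--------+------------
Eli     | Programming
Victor  | Economics  
Nate    | Biology    
Alice   | Biology    
Uma     | Economics  
Beth    | Networks   


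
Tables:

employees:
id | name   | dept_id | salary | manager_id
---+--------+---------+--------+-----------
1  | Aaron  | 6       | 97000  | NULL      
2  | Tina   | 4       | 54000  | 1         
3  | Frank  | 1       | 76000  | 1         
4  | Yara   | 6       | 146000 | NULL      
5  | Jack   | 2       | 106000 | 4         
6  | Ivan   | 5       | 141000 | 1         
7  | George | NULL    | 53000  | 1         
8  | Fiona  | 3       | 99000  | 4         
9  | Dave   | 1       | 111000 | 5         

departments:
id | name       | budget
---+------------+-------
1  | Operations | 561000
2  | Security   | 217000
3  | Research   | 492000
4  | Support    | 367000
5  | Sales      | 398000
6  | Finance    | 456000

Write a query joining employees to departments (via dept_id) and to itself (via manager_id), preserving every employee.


Two LEFT JOINs from the same base table employees: one to departments via dept_id, one to employees itself via manager_id. Both are LEFT so every employee is preserved.
Match against departments:
  - employee 1 (Aaron): dept_id=6 -> matches Finance
  - employee 2 (Tina): dept_id=4 -> matches Support
  - employee 3 (Frank): dept_id=1 -> matches Operations
  - employee 4 (Yara): dept_id=6 -> matches Finance
  - employee 5 (Jack): dept_id=2 -> matches Security
  - employee 6 (Ivan): dept_id=5 -> matches Sales
  - employee 7 (George): dept_id=NULL, no match -> kept with NULL
  - employee 8 (Fiona): dept_id=3 -> matches Research
  - employee 9 (Dave): dept_id=1 -> matches Operations
Match against employees (self):
  - employee 1 (Aaron): manager_id=NULL -> NULL
  - employee 2 (Tina): manager_id=1 -> Aaron
  - employee 3 (Frank): manager_id=1 -> Aaron
  - employee 4 (Yara): manager_id=NULL -> NULL
  - employee 5 (Jack): manager_id=4 -> Yara
  - employee 6 (Ivan): manager_id=1 -> Aaron
  - employee 7 (George): manager_id=1 -> Aaron
  - employee 8 (Fiona): manager_id=4 -> Yara
  - employee 9 (Dave): manager_id=5 -> Jack

SQL:
SELECT a.name, b.name AS department, c.name AS manager
FROM employees a
LEFT JOIN departments b ON a.dept_id = b.id
LEFT JOIN employees c ON a.manager_id = c.id

Result:
name   | department | manager
-------+------------+--------
Aaron  | Finance    | NULL   
Tina   | Support    | Aaron  
Frank  | Operations | Aaron  
Yara   | Finance    | NULL   
Jack   | Security   | Yara   
Ivan   | Sales      | Aaron  
George | NULL       | Aaron  
Fiona  | Research   | Yara   
Dave   | Operations | Jack   


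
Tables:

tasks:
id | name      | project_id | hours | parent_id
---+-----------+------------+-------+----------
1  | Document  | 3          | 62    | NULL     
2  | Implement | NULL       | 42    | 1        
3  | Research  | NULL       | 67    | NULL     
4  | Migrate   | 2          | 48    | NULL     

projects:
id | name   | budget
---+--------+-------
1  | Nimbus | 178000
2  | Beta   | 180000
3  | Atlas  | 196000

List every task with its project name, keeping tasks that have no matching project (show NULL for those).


LEFT JOIN keeps every row from tasks (the left table); where project_id has no match in projects, the project columns become NULL. Walk through each task:
  - task 1 (Document): project_id=3 -> matches Atlas
  - task 2 (Implement): project_id=NULL, no match -> kept with NULL
  - task 3 (Research): project_id=NULL, no match -> kept with NULL
  - task 4 (Migrate): project_id=2 -> matches Beta
All 4 rows appear; 2 have NULL project.

SQL:
SELECT a.name, b.name AS project
FROM tasks a
LEFT JOIN projects b ON a.project_id = b.id

Result:
name      | project
----------+--------
Document  | Atlas  
Implement | NULL   
Research  | NULL   
Migrate   | Beta   


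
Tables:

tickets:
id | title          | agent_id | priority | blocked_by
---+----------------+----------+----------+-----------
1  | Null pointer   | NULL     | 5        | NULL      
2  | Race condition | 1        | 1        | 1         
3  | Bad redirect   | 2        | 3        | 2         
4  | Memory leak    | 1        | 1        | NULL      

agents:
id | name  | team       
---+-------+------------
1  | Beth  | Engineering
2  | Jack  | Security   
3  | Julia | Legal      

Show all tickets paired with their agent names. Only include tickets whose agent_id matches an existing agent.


INNER JOIN keeps only tickets rows whose agent_id matches an id in agents. Walk through each ticket:
  - ticket 1 (Null pointer): agent_id=NULL, no match -> dropped
  - ticket 2 (Race condition): agent_id=1 -> matches Beth
  - ticket 3 (Bad redirect): agent_id=2 -> matches Jack
  - ticket 4 (Memory leak): agent_id=1 -> matches Beth
So 1 of 4 rows is dropped.

SQL:
SELECT a.title, b.name AS agent
FROM tickets a
INNER JOIN agents b ON a.agent_id = b.id

Result:
title          | agent
---------------+------
Race condition | Beth 
Bad redirect   | Jack 
Memory leak    | Beth 


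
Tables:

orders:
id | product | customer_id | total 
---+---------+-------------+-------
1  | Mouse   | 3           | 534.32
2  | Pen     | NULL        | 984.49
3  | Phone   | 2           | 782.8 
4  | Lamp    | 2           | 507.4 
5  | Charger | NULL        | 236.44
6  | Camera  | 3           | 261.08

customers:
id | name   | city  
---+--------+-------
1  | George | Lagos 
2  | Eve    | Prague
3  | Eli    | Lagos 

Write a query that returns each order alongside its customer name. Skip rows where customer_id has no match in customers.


INNER JOIN keeps only orders rows whose customer_id matches an id in customers. Walk through each order:
  - order 1 (Mouse): customer_id=3 -> matches Eli
  - order 2 (Pen): customer_id=NULL, no match -> dropped
  - order 3 (Phone): customer_id=2 -> matches Eve
  - order 4 (Lamp): customer_id=2 -> matches Eve
  - order 5 (Charger): customer_id=NULL, no match -> dropped
  - order 6 (Camera): customer_id=3 -> matches Eli
So 2 of 6 rows are dropped.

SQL:
SELECT a.product, b.name AS customer
FROM orders a
INNER JOIN customers b ON a.customer_id = b.id

Result:
product | customer
--------+---------
Mouse   | Eli     
Phone   | Eve     
Lamp    | Eve     
Camera  | Eli     


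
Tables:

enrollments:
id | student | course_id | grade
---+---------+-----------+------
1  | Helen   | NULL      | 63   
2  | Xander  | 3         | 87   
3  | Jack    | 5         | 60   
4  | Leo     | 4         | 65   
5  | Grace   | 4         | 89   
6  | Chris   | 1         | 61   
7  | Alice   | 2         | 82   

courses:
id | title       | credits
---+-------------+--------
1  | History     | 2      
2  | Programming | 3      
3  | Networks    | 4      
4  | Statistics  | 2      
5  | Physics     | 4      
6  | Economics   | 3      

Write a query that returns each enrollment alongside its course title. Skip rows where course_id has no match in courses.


INNER JOIN keeps only enrollments rows whose course_id matches an id in courses. Walk through each enrollment:
  - enrollment 1 (Helen): course_id=NULL, no match -> dropped
  - enrollment 2 (Xander): course_id=3 -> matches Networks
  - enrollment 3 (Jack): course_id=5 -> matches Physics
  - enrollment 4 (Leo): course_id=4 -> matches Statistics
  - enrollment 5 (Grace): course_id=4 -> matches Statistics
  - enrollment 6 (Chris): course_id=1 -> matches History
  - enrollment 7 (Alice): course_id=2 -> matches Programming
So 1 of 7 rows is dropped.

SQL:
SELECT a.student, b.title AS course
FROM enrollments a
INNER JOIN courses b ON a.course_id = b.id

Result:
student | course     
--------+------------
Xander  | Networks   
Jack    | Physics    
Leo     | Statistics 
Grace   | Statistics 
Chris   | History    
Alice   | Programming


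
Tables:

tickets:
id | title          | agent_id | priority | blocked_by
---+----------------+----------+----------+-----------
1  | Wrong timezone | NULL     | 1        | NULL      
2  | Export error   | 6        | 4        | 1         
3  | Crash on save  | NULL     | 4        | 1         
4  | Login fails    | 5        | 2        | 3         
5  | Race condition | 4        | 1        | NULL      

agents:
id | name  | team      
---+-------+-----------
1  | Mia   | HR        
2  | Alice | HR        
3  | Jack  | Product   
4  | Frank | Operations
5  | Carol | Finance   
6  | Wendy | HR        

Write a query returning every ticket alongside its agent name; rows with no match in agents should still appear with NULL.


LEFT JOIN keeps every row from tickets (the left table); where agent_id has no match in agents, the agent columns become NULL. Walk through each ticket:
  - ticket 1 (Wrong timezone): agent_id=NULL, no match -> kept with NULL
  - ticket 2 (Export error): agent_id=6 -> matches Wendy
  - ticket 3 (Crash on save): agent_id=NULL, no match -> kept with NULL
  - ticket 4 (Login fails): agent_id=5 -> matches Carol
  - ticket 5 (Race condition): agent_id=4 -> matches Frank
All 5 rows appear; 2 have NULL agent.

SQL:
SELECT a.title, b.name AS agent
FROM tickets a
LEFT JOIN agents b ON a.agent_id = b.id

Result:
title          | agent
---------------+------
Wrong timezone | NULL 
Export error   | Wendy
Crash on save  | NULL 
Login fails    | Carol
Race condition | Frank


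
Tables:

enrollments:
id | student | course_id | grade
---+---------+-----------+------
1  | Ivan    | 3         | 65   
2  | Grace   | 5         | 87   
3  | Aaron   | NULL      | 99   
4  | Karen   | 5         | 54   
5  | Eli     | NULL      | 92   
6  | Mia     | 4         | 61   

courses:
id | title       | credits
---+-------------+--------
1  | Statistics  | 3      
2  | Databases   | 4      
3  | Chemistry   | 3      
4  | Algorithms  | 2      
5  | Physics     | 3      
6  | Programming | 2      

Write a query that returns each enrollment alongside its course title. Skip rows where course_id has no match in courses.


INNER JOIN keeps only enrollments rows whose course_id matches an id in courses. Walk through each enrollment:
  - enrollment 1 (Ivan): course_id=3 -> matches Chemistry
  - enrollment 2 (Grace): course_id=5 -> matches Physics
  - enrollment 3 (Aaron): course_id=NULL, no match -> dropped
  - enrollment 4 (Karen): course_id=5 -> matches Physics
  - enrollment 5 (Eli): course_id=NULL, no match -> dropped
  - enrollment 6 (Mia): course_id=4 -> matches Algorithms
So 2 of 6 rows are dropped.

SQL:
SELECT a.student, b.title AS course
FROM enrollments a
INNER JOIN courses b ON a.course_id = b.id

Result:
student | course    
--------+-----------
Ivan    | Chemistry 
Grace   | Physics   
Karen   | Physics   
Mia     | Algorithms


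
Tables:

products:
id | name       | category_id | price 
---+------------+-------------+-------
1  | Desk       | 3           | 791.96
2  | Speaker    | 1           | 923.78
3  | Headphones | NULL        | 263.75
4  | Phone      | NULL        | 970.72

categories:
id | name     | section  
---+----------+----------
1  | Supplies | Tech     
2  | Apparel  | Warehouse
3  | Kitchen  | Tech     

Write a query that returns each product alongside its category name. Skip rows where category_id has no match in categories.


INNER JOIN keeps only products rows whose category_id matches an id in categories. Walk through each product:
  - product 1 (Desk): category_id=3 -> matches Kitchen
  - product 2 (Speaker): category_id=1 -> matches Supplies
  - product 3 (Headphones): category_id=NULL, no match -> dropped
  - product 4 (Phone): category_id=NULL, no match -> dropped
So 2 of 4 rows are dropped.

SQL:
SELECT a.name, b.name AS category
FROM products a
INNER JOIN categories b ON a.category_id = b.id

Result:
name    | category
--------+---------
Desk    | Kitchen 
Speaker | Supplies


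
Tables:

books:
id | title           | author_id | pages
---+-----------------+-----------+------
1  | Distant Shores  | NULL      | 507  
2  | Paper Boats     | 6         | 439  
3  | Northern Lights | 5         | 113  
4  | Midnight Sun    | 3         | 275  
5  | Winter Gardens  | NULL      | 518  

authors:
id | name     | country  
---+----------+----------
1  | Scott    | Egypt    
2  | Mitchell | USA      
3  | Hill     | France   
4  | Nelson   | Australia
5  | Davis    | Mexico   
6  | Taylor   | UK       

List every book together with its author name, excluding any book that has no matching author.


INNER JOIN keeps only books rows whose author_id matches an id in authors. Walk through each book:
  - book 1 (Distant Shores): author_id=NULL, no match -> dropped
  - book 2 (Paper Boats): author_id=6 -> matches Taylor
  - book 3 (Northern Lights): author_id=5 -> matches Davis
  - book 4 (Midnight Sun): author_id=3 -> matches Hill
  - book 5 (Winter Gardens): author_id=NULL, no match -> dropped
So 2 of 5 rows are dropped.

SQL:
SELECT a.title, b.name AS author
FROM books a
INNER JOIN authors b ON a.author_id = b.id

Result:
title           | author
----------------+-------
Paper Boats     | Taylor
Northern Lights | Davis 
Midnight Sun    | Hill  


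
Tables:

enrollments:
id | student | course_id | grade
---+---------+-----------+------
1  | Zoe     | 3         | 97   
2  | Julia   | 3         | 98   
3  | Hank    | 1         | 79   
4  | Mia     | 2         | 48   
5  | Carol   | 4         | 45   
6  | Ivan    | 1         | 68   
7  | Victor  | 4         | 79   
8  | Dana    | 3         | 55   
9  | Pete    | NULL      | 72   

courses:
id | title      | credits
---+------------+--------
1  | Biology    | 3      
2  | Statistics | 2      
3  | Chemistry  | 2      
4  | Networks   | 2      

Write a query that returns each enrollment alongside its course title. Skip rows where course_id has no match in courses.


INNER JOIN keeps only enrollments rows whose course_id matches an id in courses. Walk through each enrollment:
  - enrollment 1 (Zoe): course_id=3 -> matches Chemistry
  - enrollment 2 (Julia): course_id=3 -> matches Chemistry
  - enrollment 3 (Hank): course_id=1 -> matches Biology
  - enrollment 4 (Mia): course_id=2 -> matches Statistics
  - enrollment 5 (Carol): course_id=4 -> matches Networks
  - enrollment 6 (Ivan): course_id=1 -> matches Biology
  - enrollment 7 (Victor): course_id=4 -> matches Networks
  - enrollment 8 (Dana): course_id=3 -> matches Chemistry
  - enrollment 9 (Pete): course_id=NULL, no match -> dropped
So 1 of 9 rows is dropped.

SQL:
SELECT a.student, b.title AS course
FROM enrollments a
INNER JOIN courses b ON a.course_id = b.id

Result:
student | course    
--------+-----------
Zoe     | Chemistry 
Julia   | Chemistry 
Hank    | Biology   
Mia     | Statistics
Carol   | Networks  
Ivan    | Biology   
Victor  | Networks  
Dana    | Chemistry 


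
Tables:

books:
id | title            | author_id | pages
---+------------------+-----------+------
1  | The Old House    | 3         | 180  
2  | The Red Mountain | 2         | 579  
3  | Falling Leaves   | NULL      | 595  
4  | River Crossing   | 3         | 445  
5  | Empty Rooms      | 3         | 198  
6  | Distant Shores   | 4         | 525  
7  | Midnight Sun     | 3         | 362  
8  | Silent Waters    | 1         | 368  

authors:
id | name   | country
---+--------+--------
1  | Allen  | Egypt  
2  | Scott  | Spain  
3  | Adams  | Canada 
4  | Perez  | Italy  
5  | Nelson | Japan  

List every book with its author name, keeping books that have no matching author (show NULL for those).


LEFT JOIN keeps every row from books (the left table); where author_id has no match in authors, the author columns become NULL. Walk through each book:
  - book 1 (The Old House): author_id=3 -> matches Adams
  - book 2 (The Red Mountain): author_id=2 -> matches Scott
  - book 3 (Falling Leaves): author_id=NULL, no match -> kept with NULL
  - book 4 (River Crossing): author_id=3 -> matches Adams
  - book 5 (Empty Rooms): author_id=3 -> matches Adams
  - book 6 (Distant Shores): author_id=4 -> matches Perez
  - book 7 (Midnight Sun): author_id=3 -> matches Adams
  - book 8 (Silent Waters): author_id=1 -> matches Allen
All 8 rows appear; 1 has NULL author.

SQL:
SELECT a.title, b.name AS author
FROM books a
LEFT JOIN authors b ON a.author_id = b.id

Result:
title            | author
-----------------+-------
The Old House    | Adams 
The Red Mountain | Scott 
Falling Leaves   | NULL  
River Crossing   | Adams 
Empty Rooms      | Adams 
Distant Shores   | Perez 
Midnight Sun     | Adams 
Silent Waters    | Allen 


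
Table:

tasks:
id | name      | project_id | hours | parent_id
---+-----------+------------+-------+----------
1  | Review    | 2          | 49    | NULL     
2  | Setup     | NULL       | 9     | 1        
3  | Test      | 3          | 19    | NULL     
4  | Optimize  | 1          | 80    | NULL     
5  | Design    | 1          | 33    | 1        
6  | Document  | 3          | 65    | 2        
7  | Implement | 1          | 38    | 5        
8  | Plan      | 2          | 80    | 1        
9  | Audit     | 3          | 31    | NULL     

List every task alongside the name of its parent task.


This is a self-join: tasks is joined to a second copy of itself, matching each row's parent_id to another row's id. Use LEFT JOIN so rows with parent_id=NULL are kept.
  - task 1 (Review): parent_id=NULL -> NULL
  - task 2 (Setup): parent_id=1 -> Review
  - task 3 (Test): parent_id=NULL -> NULL
  - task 4 (Optimize): parent_id=NULL -> NULL
  - task 5 (Design): parent_id=1 -> Review
  - task 6 (Document): parent_id=2 -> Setup
  - task 7 (Implement): parent_id=5 -> Design
  - task 8 (Plan): parent_id=1 -> Review
  - task 9 (Audit): parent_id=NULL -> NULL

SQL:
SELECT a.name AS item, b.name AS parent
FROM tasks a
LEFT JOIN tasks b ON a.parent_id = b.id

Result:
item      | parent
----------+-------
Review    | NULL  
Setup     | Review
Test      | NULL  
Optimize  | NULL  
Design    | Review
Document  | Setup 
Implement | Design
Plan      | Review
Audit     | NULL  
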